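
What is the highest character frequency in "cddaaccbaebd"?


Input: cddaaccbaebd
Character counts:
  'a': 3
  'b': 2
  'c': 3
  'd': 3
  'e': 1
Maximum frequency: 3

3


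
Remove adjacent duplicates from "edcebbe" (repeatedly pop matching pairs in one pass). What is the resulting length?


Input: edcebbe
Stack-based adjacent duplicate removal:
  Read 'e': push. Stack: e
  Read 'd': push. Stack: ed
  Read 'c': push. Stack: edc
  Read 'e': push. Stack: edce
  Read 'b': push. Stack: edceb
  Read 'b': matches stack top 'b' => pop. Stack: edce
  Read 'e': matches stack top 'e' => pop. Stack: edc
Final stack: "edc" (length 3)

3


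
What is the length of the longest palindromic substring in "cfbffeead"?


Input: "cfbffeead"
Checking substrings for palindromes:
  [1:4] "fbf" (len 3) => palindrome
  [3:5] "ff" (len 2) => palindrome
  [5:7] "ee" (len 2) => palindrome
Longest palindromic substring: "fbf" with length 3

3


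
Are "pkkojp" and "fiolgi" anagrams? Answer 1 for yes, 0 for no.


Strings: "pkkojp", "fiolgi"
Sorted first:  jkkopp
Sorted second: fgiilo
Differ at position 0: 'j' vs 'f' => not anagrams

0


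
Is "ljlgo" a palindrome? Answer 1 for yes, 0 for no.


Input: ljlgo
Reversed: ogljl
  Compare pos 0 ('l') with pos 4 ('o'): MISMATCH
  Compare pos 1 ('j') with pos 3 ('g'): MISMATCH
Result: not a palindrome

0


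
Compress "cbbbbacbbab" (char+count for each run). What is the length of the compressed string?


Input: cbbbbacbbab
Runs:
  'c' x 1 => "c1"
  'b' x 4 => "b4"
  'a' x 1 => "a1"
  'c' x 1 => "c1"
  'b' x 2 => "b2"
  'a' x 1 => "a1"
  'b' x 1 => "b1"
Compressed: "c1b4a1c1b2a1b1"
Compressed length: 14

14


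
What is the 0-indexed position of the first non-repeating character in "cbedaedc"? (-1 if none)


Input: cbedaedc
Character frequencies:
  'a': 1
  'b': 1
  'c': 2
  'd': 2
  'e': 2
Scanning left to right for freq == 1:
  Position 0 ('c'): freq=2, skip
  Position 1 ('b'): unique! => answer = 1

1


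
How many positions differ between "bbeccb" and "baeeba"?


Comparing "bbeccb" and "baeeba" position by position:
  Position 0: 'b' vs 'b' => same
  Position 1: 'b' vs 'a' => DIFFER
  Position 2: 'e' vs 'e' => same
  Position 3: 'c' vs 'e' => DIFFER
  Position 4: 'c' vs 'b' => DIFFER
  Position 5: 'b' vs 'a' => DIFFER
Positions that differ: 4

4


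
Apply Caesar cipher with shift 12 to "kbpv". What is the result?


Caesar cipher: shift "kbpv" by 12
  'k' (pos 10) + 12 = pos 22 = 'w'
  'b' (pos 1) + 12 = pos 13 = 'n'
  'p' (pos 15) + 12 = pos 1 = 'b'
  'v' (pos 21) + 12 = pos 7 = 'h'
Result: wnbh

wnbh


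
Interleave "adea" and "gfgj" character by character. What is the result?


Interleaving "adea" and "gfgj":
  Position 0: 'a' from first, 'g' from second => "ag"
  Position 1: 'd' from first, 'f' from second => "df"
  Position 2: 'e' from first, 'g' from second => "eg"
  Position 3: 'a' from first, 'j' from second => "aj"
Result: agdfegaj

agdfegaj


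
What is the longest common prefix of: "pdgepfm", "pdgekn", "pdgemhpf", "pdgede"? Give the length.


Words: pdgepfm, pdgekn, pdgemhpf, pdgede
  Position 0: all 'p' => match
  Position 1: all 'd' => match
  Position 2: all 'g' => match
  Position 3: all 'e' => match
  Position 4: ('p', 'k', 'm', 'd') => mismatch, stop
LCP = "pdge" (length 4)

4


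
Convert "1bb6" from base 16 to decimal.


Input: "1bb6" in base 16
Positional expansion:
  Digit '1' (value 1) x 16^3 = 4096
  Digit 'b' (value 11) x 16^2 = 2816
  Digit 'b' (value 11) x 16^1 = 176
  Digit '6' (value 6) x 16^0 = 6
Sum = 7094

7094


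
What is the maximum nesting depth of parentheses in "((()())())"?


Input: "((()())())"
Tracking depth:
  Position 0 '(': depth becomes 1
  Position 1 '(': depth becomes 2
  Position 2 '(': depth becomes 3
  Position 3 ')': depth becomes 2
  Position 4 '(': depth becomes 3
  Position 5 ')': depth becomes 2
  Position 6 ')': depth becomes 1
  Position 7 '(': depth becomes 2
  Position 8 ')': depth becomes 1
  Position 9 ')': depth becomes 0
Maximum depth reached: 3

3


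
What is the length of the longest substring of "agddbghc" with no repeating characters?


Input: "agddbghc"
Sliding window (track last position of each char):
  Position 0 ('a'): window [0,0] length 1 -- new best
  Position 1 ('g'): window [0,1] length 2 -- new best
  Position 2 ('d'): window [0,2] length 3 -- new best
  Position 3 ('d'): repeat (last at 2), move window start to 3
  Position 3 ('d'): window [3,3] length 1
  Position 4 ('b'): window [3,4] length 2
  Position 5 ('g'): window [3,5] length 3
  Position 6 ('h'): window [3,6] length 4 -- new best
  Position 7 ('c'): window [3,7] length 5 -- new best
Longest substring with no repeats: "dbghc" with length 5

5


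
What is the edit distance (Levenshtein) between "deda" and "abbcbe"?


Computing edit distance: "deda" -> "abbcbe"
DP table:
           a    b    b    c    b    e
      0    1    2    3    4    5    6
  d   1    1    2    3    4    5    6
  e   2    2    2    3    4    5    5
  d   3    3    3    3    4    5    6
  a   4    3    4    4    4    5    6
Edit distance = dp[4][6] = 6

6


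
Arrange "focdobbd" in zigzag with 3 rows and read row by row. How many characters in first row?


Zigzag "focdobbd" into 3 rows:
Placing characters:
  'f' => row 0
  'o' => row 1
  'c' => row 2
  'd' => row 1
  'o' => row 0
  'b' => row 1
  'b' => row 2
  'd' => row 1
Rows:
  Row 0: "fo"
  Row 1: "odbd"
  Row 2: "cb"
First row length: 2

2


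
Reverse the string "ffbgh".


Input: ffbgh
Reading characters right to left:
  Position 4: 'h'
  Position 3: 'g'
  Position 2: 'b'
  Position 1: 'f'
  Position 0: 'f'
Reversed: hgbff

hgbff


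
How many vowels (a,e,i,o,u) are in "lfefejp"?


Input: lfefejp
Checking each character:
  'l' at position 0: consonant
  'f' at position 1: consonant
  'e' at position 2: vowel (running total: 1)
  'f' at position 3: consonant
  'e' at position 4: vowel (running total: 2)
  'j' at position 5: consonant
  'p' at position 6: consonant
Total vowels: 2

2


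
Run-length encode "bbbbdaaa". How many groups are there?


Input: bbbbdaaa
Scanning for consecutive runs:
  Group 1: 'b' x 4 (positions 0-3)
  Group 2: 'd' x 1 (positions 4-4)
  Group 3: 'a' x 3 (positions 5-7)
Total groups: 3

3


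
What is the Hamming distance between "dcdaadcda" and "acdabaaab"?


Comparing "dcdaadcda" and "acdabaaab" position by position:
  Position 0: 'd' vs 'a' => differ
  Position 1: 'c' vs 'c' => same
  Position 2: 'd' vs 'd' => same
  Position 3: 'a' vs 'a' => same
  Position 4: 'a' vs 'b' => differ
  Position 5: 'd' vs 'a' => differ
  Position 6: 'c' vs 'a' => differ
  Position 7: 'd' vs 'a' => differ
  Position 8: 'a' vs 'b' => differ
Total differences (Hamming distance): 6

6


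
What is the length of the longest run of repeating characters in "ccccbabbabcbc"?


Input: "ccccbabbabcbc"
Scanning for longest run:
  Position 1 ('c'): continues run of 'c', length=2
  Position 2 ('c'): continues run of 'c', length=3
  Position 3 ('c'): continues run of 'c', length=4
  Position 4 ('b'): new char, reset run to 1
  Position 5 ('a'): new char, reset run to 1
  Position 6 ('b'): new char, reset run to 1
  Position 7 ('b'): continues run of 'b', length=2
  Position 8 ('a'): new char, reset run to 1
  Position 9 ('b'): new char, reset run to 1
  Position 10 ('c'): new char, reset run to 1
  Position 11 ('b'): new char, reset run to 1
  Position 12 ('c'): new char, reset run to 1
Longest run: 'c' with length 4

4


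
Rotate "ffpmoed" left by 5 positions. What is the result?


Input: "ffpmoed", rotate left by 5
First 5 characters: "ffpmo"
Remaining characters: "ed"
Concatenate remaining + first: "ed" + "ffpmo" = "edffpmo"

edffpmo


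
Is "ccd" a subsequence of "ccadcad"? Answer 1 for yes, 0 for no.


Check if "ccd" is a subsequence of "ccadcad"
Greedy scan:
  Position 0 ('c'): matches sub[0] = 'c'
  Position 1 ('c'): matches sub[1] = 'c'
  Position 2 ('a'): no match needed
  Position 3 ('d'): matches sub[2] = 'd'
  Position 4 ('c'): no match needed
  Position 5 ('a'): no match needed
  Position 6 ('d'): no match needed
All 3 characters matched => is a subsequence

1


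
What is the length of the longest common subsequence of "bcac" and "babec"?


LCS of "bcac" and "babec"
DP table:
           b    a    b    e    c
      0    0    0    0    0    0
  b   0    1    1    1    1    1
  c   0    1    1    1    1    2
  a   0    1    2    2    2    2
  c   0    1    2    2    2    3
LCS length = dp[4][5] = 3

3


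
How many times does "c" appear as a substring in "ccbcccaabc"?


Searching for "c" in "ccbcccaabc"
Scanning each position:
  Position 0: "c" => MATCH
  Position 1: "c" => MATCH
  Position 2: "b" => no
  Position 3: "c" => MATCH
  Position 4: "c" => MATCH
  Position 5: "c" => MATCH
  Position 6: "a" => no
  Position 7: "a" => no
  Position 8: "b" => no
  Position 9: "c" => MATCH
Total occurrences: 6

6


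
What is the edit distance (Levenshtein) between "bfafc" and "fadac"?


Computing edit distance: "bfafc" -> "fadac"
DP table:
           f    a    d    a    c
      0    1    2    3    4    5
  b   1    1    2    3    4    5
  f   2    1    2    3    4    5
  a   3    2    1    2    3    4
  f   4    3    2    2    3    4
  c   5    4    3    3    3    3
Edit distance = dp[5][5] = 3

3


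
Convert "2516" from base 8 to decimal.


Input: "2516" in base 8
Positional expansion:
  Digit '2' (value 2) x 8^3 = 1024
  Digit '5' (value 5) x 8^2 = 320
  Digit '1' (value 1) x 8^1 = 8
  Digit '6' (value 6) x 8^0 = 6
Sum = 1358

1358


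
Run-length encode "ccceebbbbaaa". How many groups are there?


Input: ccceebbbbaaa
Scanning for consecutive runs:
  Group 1: 'c' x 3 (positions 0-2)
  Group 2: 'e' x 2 (positions 3-4)
  Group 3: 'b' x 4 (positions 5-8)
  Group 4: 'a' x 3 (positions 9-11)
Total groups: 4

4


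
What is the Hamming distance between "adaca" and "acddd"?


Comparing "adaca" and "acddd" position by position:
  Position 0: 'a' vs 'a' => same
  Position 1: 'd' vs 'c' => differ
  Position 2: 'a' vs 'd' => differ
  Position 3: 'c' vs 'd' => differ
  Position 4: 'a' vs 'd' => differ
Total differences (Hamming distance): 4

4


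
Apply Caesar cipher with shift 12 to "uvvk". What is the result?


Caesar cipher: shift "uvvk" by 12
  'u' (pos 20) + 12 = pos 6 = 'g'
  'v' (pos 21) + 12 = pos 7 = 'h'
  'v' (pos 21) + 12 = pos 7 = 'h'
  'k' (pos 10) + 12 = pos 22 = 'w'
Result: ghhw

ghhw


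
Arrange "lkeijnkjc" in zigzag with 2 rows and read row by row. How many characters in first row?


Zigzag "lkeijnkjc" into 2 rows:
Placing characters:
  'l' => row 0
  'k' => row 1
  'e' => row 0
  'i' => row 1
  'j' => row 0
  'n' => row 1
  'k' => row 0
  'j' => row 1
  'c' => row 0
Rows:
  Row 0: "lejkc"
  Row 1: "kinj"
First row length: 5

5


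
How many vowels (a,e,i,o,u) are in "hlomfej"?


Input: hlomfej
Checking each character:
  'h' at position 0: consonant
  'l' at position 1: consonant
  'o' at position 2: vowel (running total: 1)
  'm' at position 3: consonant
  'f' at position 4: consonant
  'e' at position 5: vowel (running total: 2)
  'j' at position 6: consonant
Total vowels: 2

2


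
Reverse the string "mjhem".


Input: mjhem
Reading characters right to left:
  Position 4: 'm'
  Position 3: 'e'
  Position 2: 'h'
  Position 1: 'j'
  Position 0: 'm'
Reversed: mehjm

mehjm


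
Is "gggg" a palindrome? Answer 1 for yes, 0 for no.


Input: gggg
Reversed: gggg
  Compare pos 0 ('g') with pos 3 ('g'): match
  Compare pos 1 ('g') with pos 2 ('g'): match
Result: palindrome

1


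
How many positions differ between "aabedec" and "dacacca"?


Comparing "aabedec" and "dacacca" position by position:
  Position 0: 'a' vs 'd' => DIFFER
  Position 1: 'a' vs 'a' => same
  Position 2: 'b' vs 'c' => DIFFER
  Position 3: 'e' vs 'a' => DIFFER
  Position 4: 'd' vs 'c' => DIFFER
  Position 5: 'e' vs 'c' => DIFFER
  Position 6: 'c' vs 'a' => DIFFER
Positions that differ: 6

6


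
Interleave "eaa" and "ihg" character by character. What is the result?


Interleaving "eaa" and "ihg":
  Position 0: 'e' from first, 'i' from second => "ei"
  Position 1: 'a' from first, 'h' from second => "ah"
  Position 2: 'a' from first, 'g' from second => "ag"
Result: eiahag

eiahag


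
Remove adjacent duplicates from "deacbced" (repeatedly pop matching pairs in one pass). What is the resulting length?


Input: deacbced
Stack-based adjacent duplicate removal:
  Read 'd': push. Stack: d
  Read 'e': push. Stack: de
  Read 'a': push. Stack: dea
  Read 'c': push. Stack: deac
  Read 'b': push. Stack: deacb
  Read 'c': push. Stack: deacbc
  Read 'e': push. Stack: deacbce
  Read 'd': push. Stack: deacbced
Final stack: "deacbced" (length 8)

8


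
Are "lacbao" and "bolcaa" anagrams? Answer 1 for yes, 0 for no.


Strings: "lacbao", "bolcaa"
Sorted first:  aabclo
Sorted second: aabclo
Sorted forms match => anagrams

1


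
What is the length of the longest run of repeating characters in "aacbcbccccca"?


Input: "aacbcbccccca"
Scanning for longest run:
  Position 1 ('a'): continues run of 'a', length=2
  Position 2 ('c'): new char, reset run to 1
  Position 3 ('b'): new char, reset run to 1
  Position 4 ('c'): new char, reset run to 1
  Position 5 ('b'): new char, reset run to 1
  Position 6 ('c'): new char, reset run to 1
  Position 7 ('c'): continues run of 'c', length=2
  Position 8 ('c'): continues run of 'c', length=3
  Position 9 ('c'): continues run of 'c', length=4
  Position 10 ('c'): continues run of 'c', length=5
  Position 11 ('a'): new char, reset run to 1
Longest run: 'c' with length 5

5


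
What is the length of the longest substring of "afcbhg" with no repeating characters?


Input: "afcbhg"
Sliding window (track last position of each char):
  Position 0 ('a'): window [0,0] length 1 -- new best
  Position 1 ('f'): window [0,1] length 2 -- new best
  Position 2 ('c'): window [0,2] length 3 -- new best
  Position 3 ('b'): window [0,3] length 4 -- new best
  Position 4 ('h'): window [0,4] length 5 -- new best
  Position 5 ('g'): window [0,5] length 6 -- new best
Longest substring with no repeats: "afcbhg" with length 6

6


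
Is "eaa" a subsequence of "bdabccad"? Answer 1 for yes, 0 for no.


Check if "eaa" is a subsequence of "bdabccad"
Greedy scan:
  Position 0 ('b'): no match needed
  Position 1 ('d'): no match needed
  Position 2 ('a'): no match needed
  Position 3 ('b'): no match needed
  Position 4 ('c'): no match needed
  Position 5 ('c'): no match needed
  Position 6 ('a'): no match needed
  Position 7 ('d'): no match needed
Only matched 0/3 characters => not a subsequence

0


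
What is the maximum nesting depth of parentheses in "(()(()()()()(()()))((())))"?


Input: "(()(()()()()(()()))((())))"
Tracking depth:
  Position 0 '(': depth becomes 1
  Position 1 '(': depth becomes 2
  Position 2 ')': depth becomes 1
  Position 3 '(': depth becomes 2
  Position 4 '(': depth becomes 3
  Position 5 ')': depth becomes 2
  Position 6 '(': depth becomes 3
  Position 7 ')': depth becomes 2
  Position 8 '(': depth becomes 3
  Position 9 ')': depth becomes 2
  Position 10 '(': depth becomes 3
  Position 11 ')': depth becomes 2
  Position 12 '(': depth becomes 3
  Position 13 '(': depth becomes 4
  Position 14 ')': depth becomes 3
  Position 15 '(': depth becomes 4
  Position 16 ')': depth becomes 3
  Position 17 ')': depth becomes 2
  Position 18 ')': depth becomes 1
  Position 19 '(': depth becomes 2
  Position 20 '(': depth becomes 3
  Position 21 '(': depth becomes 4
  Position 22 ')': depth becomes 3
  Position 23 ')': depth becomes 2
  Position 24 ')': depth becomes 1
  Position 25 ')': depth becomes 0
Maximum depth reached: 4

4


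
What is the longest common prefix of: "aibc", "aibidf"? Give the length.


Words: aibc, aibidf
  Position 0: all 'a' => match
  Position 1: all 'i' => match
  Position 2: all 'b' => match
  Position 3: ('c', 'i') => mismatch, stop
LCP = "aib" (length 3)

3


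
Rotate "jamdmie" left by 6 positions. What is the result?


Input: "jamdmie", rotate left by 6
First 6 characters: "jamdmi"
Remaining characters: "e"
Concatenate remaining + first: "e" + "jamdmi" = "ejamdmi"

ejamdmi


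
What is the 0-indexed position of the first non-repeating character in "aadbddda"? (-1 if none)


Input: aadbddda
Character frequencies:
  'a': 3
  'b': 1
  'd': 4
Scanning left to right for freq == 1:
  Position 0 ('a'): freq=3, skip
  Position 1 ('a'): freq=3, skip
  Position 2 ('d'): freq=4, skip
  Position 3 ('b'): unique! => answer = 3

3


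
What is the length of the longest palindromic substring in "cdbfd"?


Input: "cdbfd"
Checking substrings for palindromes:
  No multi-char palindromic substrings found
Longest palindromic substring: "c" with length 1

1


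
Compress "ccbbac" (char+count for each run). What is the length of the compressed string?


Input: ccbbac
Runs:
  'c' x 2 => "c2"
  'b' x 2 => "b2"
  'a' x 1 => "a1"
  'c' x 1 => "c1"
Compressed: "c2b2a1c1"
Compressed length: 8

8


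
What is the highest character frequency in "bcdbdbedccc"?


Input: bcdbdbedccc
Character counts:
  'b': 3
  'c': 4
  'd': 3
  'e': 1
Maximum frequency: 4

4


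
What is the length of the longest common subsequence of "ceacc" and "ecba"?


LCS of "ceacc" and "ecba"
DP table:
           e    c    b    a
      0    0    0    0    0
  c   0    0    1    1    1
  e   0    1    1    1    1
  a   0    1    1    1    2
  c   0    1    2    2    2
  c   0    1    2    2    2
LCS length = dp[5][4] = 2

2


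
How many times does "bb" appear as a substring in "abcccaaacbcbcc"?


Searching for "bb" in "abcccaaacbcbcc"
Scanning each position:
  Position 0: "ab" => no
  Position 1: "bc" => no
  Position 2: "cc" => no
  Position 3: "cc" => no
  Position 4: "ca" => no
  Position 5: "aa" => no
  Position 6: "aa" => no
  Position 7: "ac" => no
  Position 8: "cb" => no
  Position 9: "bc" => no
  Position 10: "cb" => no
  Position 11: "bc" => no
  Position 12: "cc" => no
Total occurrences: 0

0


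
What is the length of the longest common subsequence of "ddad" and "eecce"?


LCS of "ddad" and "eecce"
DP table:
           e    e    c    c    e
      0    0    0    0    0    0
  d   0    0    0    0    0    0
  d   0    0    0    0    0    0
  a   0    0    0    0    0    0
  d   0    0    0    0    0    0
LCS length = dp[4][5] = 0

0


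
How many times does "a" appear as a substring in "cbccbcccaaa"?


Searching for "a" in "cbccbcccaaa"
Scanning each position:
  Position 0: "c" => no
  Position 1: "b" => no
  Position 2: "c" => no
  Position 3: "c" => no
  Position 4: "b" => no
  Position 5: "c" => no
  Position 6: "c" => no
  Position 7: "c" => no
  Position 8: "a" => MATCH
  Position 9: "a" => MATCH
  Position 10: "a" => MATCH
Total occurrences: 3

3


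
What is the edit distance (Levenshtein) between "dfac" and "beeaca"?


Computing edit distance: "dfac" -> "beeaca"
DP table:
           b    e    e    a    c    a
      0    1    2    3    4    5    6
  d   1    1    2    3    4    5    6
  f   2    2    2    3    4    5    6
  a   3    3    3    3    3    4    5
  c   4    4    4    4    4    3    4
Edit distance = dp[4][6] = 4

4


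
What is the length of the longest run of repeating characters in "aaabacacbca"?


Input: "aaabacacbca"
Scanning for longest run:
  Position 1 ('a'): continues run of 'a', length=2
  Position 2 ('a'): continues run of 'a', length=3
  Position 3 ('b'): new char, reset run to 1
  Position 4 ('a'): new char, reset run to 1
  Position 5 ('c'): new char, reset run to 1
  Position 6 ('a'): new char, reset run to 1
  Position 7 ('c'): new char, reset run to 1
  Position 8 ('b'): new char, reset run to 1
  Position 9 ('c'): new char, reset run to 1
  Position 10 ('a'): new char, reset run to 1
Longest run: 'a' with length 3

3


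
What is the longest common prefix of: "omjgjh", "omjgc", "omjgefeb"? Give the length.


Words: omjgjh, omjgc, omjgefeb
  Position 0: all 'o' => match
  Position 1: all 'm' => match
  Position 2: all 'j' => match
  Position 3: all 'g' => match
  Position 4: ('j', 'c', 'e') => mismatch, stop
LCP = "omjg" (length 4)

4


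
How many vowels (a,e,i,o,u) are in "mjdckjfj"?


Input: mjdckjfj
Checking each character:
  'm' at position 0: consonant
  'j' at position 1: consonant
  'd' at position 2: consonant
  'c' at position 3: consonant
  'k' at position 4: consonant
  'j' at position 5: consonant
  'f' at position 6: consonant
  'j' at position 7: consonant
Total vowels: 0

0


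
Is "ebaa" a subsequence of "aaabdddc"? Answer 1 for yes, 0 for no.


Check if "ebaa" is a subsequence of "aaabdddc"
Greedy scan:
  Position 0 ('a'): no match needed
  Position 1 ('a'): no match needed
  Position 2 ('a'): no match needed
  Position 3 ('b'): no match needed
  Position 4 ('d'): no match needed
  Position 5 ('d'): no match needed
  Position 6 ('d'): no match needed
  Position 7 ('c'): no match needed
Only matched 0/4 characters => not a subsequence

0


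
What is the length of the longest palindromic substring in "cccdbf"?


Input: "cccdbf"
Checking substrings for palindromes:
  [0:3] "ccc" (len 3) => palindrome
  [0:2] "cc" (len 2) => palindrome
  [1:3] "cc" (len 2) => palindrome
Longest palindromic substring: "ccc" with length 3

3


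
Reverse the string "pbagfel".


Input: pbagfel
Reading characters right to left:
  Position 6: 'l'
  Position 5: 'e'
  Position 4: 'f'
  Position 3: 'g'
  Position 2: 'a'
  Position 1: 'b'
  Position 0: 'p'
Reversed: lefgabp

lefgabp


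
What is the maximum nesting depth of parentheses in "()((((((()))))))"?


Input: "()((((((()))))))"
Tracking depth:
  Position 0 '(': depth becomes 1
  Position 1 ')': depth becomes 0
  Position 2 '(': depth becomes 1
  Position 3 '(': depth becomes 2
  Position 4 '(': depth becomes 3
  Position 5 '(': depth becomes 4
  Position 6 '(': depth becomes 5
  Position 7 '(': depth becomes 6
  Position 8 '(': depth becomes 7
  Position 9 ')': depth becomes 6
  Position 10 ')': depth becomes 5
  Position 11 ')': depth becomes 4
  Position 12 ')': depth becomes 3
  Position 13 ')': depth becomes 2
  Position 14 ')': depth becomes 1
  Position 15 ')': depth becomes 0
Maximum depth reached: 7

7


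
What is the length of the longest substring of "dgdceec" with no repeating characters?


Input: "dgdceec"
Sliding window (track last position of each char):
  Position 0 ('d'): window [0,0] length 1 -- new best
  Position 1 ('g'): window [0,1] length 2 -- new best
  Position 2 ('d'): repeat (last at 0), move window start to 1
  Position 2 ('d'): window [1,2] length 2
  Position 3 ('c'): window [1,3] length 3 -- new best
  Position 4 ('e'): window [1,4] length 4 -- new best
  Position 5 ('e'): repeat (last at 4), move window start to 5
  Position 5 ('e'): window [5,5] length 1
  Position 6 ('c'): window [5,6] length 2
Longest substring with no repeats: "gdce" with length 4

4


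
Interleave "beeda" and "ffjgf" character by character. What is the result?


Interleaving "beeda" and "ffjgf":
  Position 0: 'b' from first, 'f' from second => "bf"
  Position 1: 'e' from first, 'f' from second => "ef"
  Position 2: 'e' from first, 'j' from second => "ej"
  Position 3: 'd' from first, 'g' from second => "dg"
  Position 4: 'a' from first, 'f' from second => "af"
Result: bfefejdgaf

bfefejdgaf


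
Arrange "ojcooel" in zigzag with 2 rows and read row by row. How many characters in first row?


Zigzag "ojcooel" into 2 rows:
Placing characters:
  'o' => row 0
  'j' => row 1
  'c' => row 0
  'o' => row 1
  'o' => row 0
  'e' => row 1
  'l' => row 0
Rows:
  Row 0: "ocol"
  Row 1: "joe"
First row length: 4

4


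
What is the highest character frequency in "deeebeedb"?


Input: deeebeedb
Character counts:
  'b': 2
  'd': 2
  'e': 5
Maximum frequency: 5

5


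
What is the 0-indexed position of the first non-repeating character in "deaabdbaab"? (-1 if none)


Input: deaabdbaab
Character frequencies:
  'a': 4
  'b': 3
  'd': 2
  'e': 1
Scanning left to right for freq == 1:
  Position 0 ('d'): freq=2, skip
  Position 1 ('e'): unique! => answer = 1

1


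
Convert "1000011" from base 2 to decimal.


Input: "1000011" in base 2
Positional expansion:
  Digit '1' (value 1) x 2^6 = 64
  Digit '0' (value 0) x 2^5 = 0
  Digit '0' (value 0) x 2^4 = 0
  Digit '0' (value 0) x 2^3 = 0
  Digit '0' (value 0) x 2^2 = 0
  Digit '1' (value 1) x 2^1 = 2
  Digit '1' (value 1) x 2^0 = 1
Sum = 67

67


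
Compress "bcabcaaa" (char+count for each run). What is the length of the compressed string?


Input: bcabcaaa
Runs:
  'b' x 1 => "b1"
  'c' x 1 => "c1"
  'a' x 1 => "a1"
  'b' x 1 => "b1"
  'c' x 1 => "c1"
  'a' x 3 => "a3"
Compressed: "b1c1a1b1c1a3"
Compressed length: 12

12


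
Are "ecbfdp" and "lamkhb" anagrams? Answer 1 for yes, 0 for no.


Strings: "ecbfdp", "lamkhb"
Sorted first:  bcdefp
Sorted second: abhklm
Differ at position 0: 'b' vs 'a' => not anagrams

0


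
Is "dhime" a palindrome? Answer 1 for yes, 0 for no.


Input: dhime
Reversed: emihd
  Compare pos 0 ('d') with pos 4 ('e'): MISMATCH
  Compare pos 1 ('h') with pos 3 ('m'): MISMATCH
Result: not a palindrome

0


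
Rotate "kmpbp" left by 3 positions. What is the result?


Input: "kmpbp", rotate left by 3
First 3 characters: "kmp"
Remaining characters: "bp"
Concatenate remaining + first: "bp" + "kmp" = "bpkmp"

bpkmp


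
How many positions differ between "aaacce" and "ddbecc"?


Comparing "aaacce" and "ddbecc" position by position:
  Position 0: 'a' vs 'd' => DIFFER
  Position 1: 'a' vs 'd' => DIFFER
  Position 2: 'a' vs 'b' => DIFFER
  Position 3: 'c' vs 'e' => DIFFER
  Position 4: 'c' vs 'c' => same
  Position 5: 'e' vs 'c' => DIFFER
Positions that differ: 5

5


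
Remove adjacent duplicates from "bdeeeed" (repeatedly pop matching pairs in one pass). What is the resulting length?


Input: bdeeeed
Stack-based adjacent duplicate removal:
  Read 'b': push. Stack: b
  Read 'd': push. Stack: bd
  Read 'e': push. Stack: bde
  Read 'e': matches stack top 'e' => pop. Stack: bd
  Read 'e': push. Stack: bde
  Read 'e': matches stack top 'e' => pop. Stack: bd
  Read 'd': matches stack top 'd' => pop. Stack: b
Final stack: "b" (length 1)

1


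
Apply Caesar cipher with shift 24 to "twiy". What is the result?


Caesar cipher: shift "twiy" by 24
  't' (pos 19) + 24 = pos 17 = 'r'
  'w' (pos 22) + 24 = pos 20 = 'u'
  'i' (pos 8) + 24 = pos 6 = 'g'
  'y' (pos 24) + 24 = pos 22 = 'w'
Result: rugw

rugw


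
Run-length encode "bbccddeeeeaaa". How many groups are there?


Input: bbccddeeeeaaa
Scanning for consecutive runs:
  Group 1: 'b' x 2 (positions 0-1)
  Group 2: 'c' x 2 (positions 2-3)
  Group 3: 'd' x 2 (positions 4-5)
  Group 4: 'e' x 4 (positions 6-9)
  Group 5: 'a' x 3 (positions 10-12)
Total groups: 5

5


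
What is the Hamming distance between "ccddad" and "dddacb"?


Comparing "ccddad" and "dddacb" position by position:
  Position 0: 'c' vs 'd' => differ
  Position 1: 'c' vs 'd' => differ
  Position 2: 'd' vs 'd' => same
  Position 3: 'd' vs 'a' => differ
  Position 4: 'a' vs 'c' => differ
  Position 5: 'd' vs 'b' => differ
Total differences (Hamming distance): 5

5


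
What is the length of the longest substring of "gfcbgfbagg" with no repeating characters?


Input: "gfcbgfbagg"
Sliding window (track last position of each char):
  Position 0 ('g'): window [0,0] length 1 -- new best
  Position 1 ('f'): window [0,1] length 2 -- new best
  Position 2 ('c'): window [0,2] length 3 -- new best
  Position 3 ('b'): window [0,3] length 4 -- new best
  Position 4 ('g'): repeat (last at 0), move window start to 1
  Position 4 ('g'): window [1,4] length 4
  Position 5 ('f'): repeat (last at 1), move window start to 2
  Position 5 ('f'): window [2,5] length 4
  Position 6 ('b'): repeat (last at 3), move window start to 4
  Position 6 ('b'): window [4,6] length 3
  Position 7 ('a'): window [4,7] length 4
  Position 8 ('g'): repeat (last at 4), move window start to 5
  Position 8 ('g'): window [5,8] length 4
  Position 9 ('g'): repeat (last at 8), move window start to 9
  Position 9 ('g'): window [9,9] length 1
Longest substring with no repeats: "gfcb" with length 4

4


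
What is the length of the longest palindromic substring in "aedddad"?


Input: "aedddad"
Checking substrings for palindromes:
  [2:5] "ddd" (len 3) => palindrome
  [4:7] "dad" (len 3) => palindrome
  [2:4] "dd" (len 2) => palindrome
  [3:5] "dd" (len 2) => palindrome
Longest palindromic substring: "ddd" with length 3

3


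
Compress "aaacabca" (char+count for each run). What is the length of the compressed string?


Input: aaacabca
Runs:
  'a' x 3 => "a3"
  'c' x 1 => "c1"
  'a' x 1 => "a1"
  'b' x 1 => "b1"
  'c' x 1 => "c1"
  'a' x 1 => "a1"
Compressed: "a3c1a1b1c1a1"
Compressed length: 12

12


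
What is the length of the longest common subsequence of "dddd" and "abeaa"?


LCS of "dddd" and "abeaa"
DP table:
           a    b    e    a    a
      0    0    0    0    0    0
  d   0    0    0    0    0    0
  d   0    0    0    0    0    0
  d   0    0    0    0    0    0
  d   0    0    0    0    0    0
LCS length = dp[4][5] = 0

0


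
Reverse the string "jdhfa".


Input: jdhfa
Reading characters right to left:
  Position 4: 'a'
  Position 3: 'f'
  Position 2: 'h'
  Position 1: 'd'
  Position 0: 'j'
Reversed: afhdj

afhdj


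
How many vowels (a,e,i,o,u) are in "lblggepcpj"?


Input: lblggepcpj
Checking each character:
  'l' at position 0: consonant
  'b' at position 1: consonant
  'l' at position 2: consonant
  'g' at position 3: consonant
  'g' at position 4: consonant
  'e' at position 5: vowel (running total: 1)
  'p' at position 6: consonant
  'c' at position 7: consonant
  'p' at position 8: consonant
  'j' at position 9: consonant
Total vowels: 1

1


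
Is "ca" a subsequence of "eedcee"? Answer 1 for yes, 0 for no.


Check if "ca" is a subsequence of "eedcee"
Greedy scan:
  Position 0 ('e'): no match needed
  Position 1 ('e'): no match needed
  Position 2 ('d'): no match needed
  Position 3 ('c'): matches sub[0] = 'c'
  Position 4 ('e'): no match needed
  Position 5 ('e'): no match needed
Only matched 1/2 characters => not a subsequence

0


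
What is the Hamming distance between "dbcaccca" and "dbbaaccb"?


Comparing "dbcaccca" and "dbbaaccb" position by position:
  Position 0: 'd' vs 'd' => same
  Position 1: 'b' vs 'b' => same
  Position 2: 'c' vs 'b' => differ
  Position 3: 'a' vs 'a' => same
  Position 4: 'c' vs 'a' => differ
  Position 5: 'c' vs 'c' => same
  Position 6: 'c' vs 'c' => same
  Position 7: 'a' vs 'b' => differ
Total differences (Hamming distance): 3

3


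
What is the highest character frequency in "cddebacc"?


Input: cddebacc
Character counts:
  'a': 1
  'b': 1
  'c': 3
  'd': 2
  'e': 1
Maximum frequency: 3

3


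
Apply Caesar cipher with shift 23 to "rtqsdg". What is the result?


Caesar cipher: shift "rtqsdg" by 23
  'r' (pos 17) + 23 = pos 14 = 'o'
  't' (pos 19) + 23 = pos 16 = 'q'
  'q' (pos 16) + 23 = pos 13 = 'n'
  's' (pos 18) + 23 = pos 15 = 'p'
  'd' (pos 3) + 23 = pos 0 = 'a'
  'g' (pos 6) + 23 = pos 3 = 'd'
Result: oqnpad

oqnpad


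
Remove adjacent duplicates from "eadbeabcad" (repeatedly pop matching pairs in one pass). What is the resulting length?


Input: eadbeabcad
Stack-based adjacent duplicate removal:
  Read 'e': push. Stack: e
  Read 'a': push. Stack: ea
  Read 'd': push. Stack: ead
  Read 'b': push. Stack: eadb
  Read 'e': push. Stack: eadbe
  Read 'a': push. Stack: eadbea
  Read 'b': push. Stack: eadbeab
  Read 'c': push. Stack: eadbeabc
  Read 'a': push. Stack: eadbeabca
  Read 'd': push. Stack: eadbeabcad
Final stack: "eadbeabcad" (length 10)

10


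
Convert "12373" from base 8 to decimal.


Input: "12373" in base 8
Positional expansion:
  Digit '1' (value 1) x 8^4 = 4096
  Digit '2' (value 2) x 8^3 = 1024
  Digit '3' (value 3) x 8^2 = 192
  Digit '7' (value 7) x 8^1 = 56
  Digit '3' (value 3) x 8^0 = 3
Sum = 5371

5371


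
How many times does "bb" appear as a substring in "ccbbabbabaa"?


Searching for "bb" in "ccbbabbabaa"
Scanning each position:
  Position 0: "cc" => no
  Position 1: "cb" => no
  Position 2: "bb" => MATCH
  Position 3: "ba" => no
  Position 4: "ab" => no
  Position 5: "bb" => MATCH
  Position 6: "ba" => no
  Position 7: "ab" => no
  Position 8: "ba" => no
  Position 9: "aa" => no
Total occurrences: 2

2


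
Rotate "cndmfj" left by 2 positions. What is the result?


Input: "cndmfj", rotate left by 2
First 2 characters: "cn"
Remaining characters: "dmfj"
Concatenate remaining + first: "dmfj" + "cn" = "dmfjcn"

dmfjcn


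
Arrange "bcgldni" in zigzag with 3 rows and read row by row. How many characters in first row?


Zigzag "bcgldni" into 3 rows:
Placing characters:
  'b' => row 0
  'c' => row 1
  'g' => row 2
  'l' => row 1
  'd' => row 0
  'n' => row 1
  'i' => row 2
Rows:
  Row 0: "bd"
  Row 1: "cln"
  Row 2: "gi"
First row length: 2

2


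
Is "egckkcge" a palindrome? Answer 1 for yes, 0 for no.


Input: egckkcge
Reversed: egckkcge
  Compare pos 0 ('e') with pos 7 ('e'): match
  Compare pos 1 ('g') with pos 6 ('g'): match
  Compare pos 2 ('c') with pos 5 ('c'): match
  Compare pos 3 ('k') with pos 4 ('k'): match
Result: palindrome

1


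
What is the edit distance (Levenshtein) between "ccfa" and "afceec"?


Computing edit distance: "ccfa" -> "afceec"
DP table:
           a    f    c    e    e    c
      0    1    2    3    4    5    6
  c   1    1    2    2    3    4    5
  c   2    2    2    2    3    4    4
  f   3    3    2    3    3    4    5
  a   4    3    3    3    4    4    5
Edit distance = dp[4][6] = 5

5


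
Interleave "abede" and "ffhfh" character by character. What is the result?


Interleaving "abede" and "ffhfh":
  Position 0: 'a' from first, 'f' from second => "af"
  Position 1: 'b' from first, 'f' from second => "bf"
  Position 2: 'e' from first, 'h' from second => "eh"
  Position 3: 'd' from first, 'f' from second => "df"
  Position 4: 'e' from first, 'h' from second => "eh"
Result: afbfehdfeh

afbfehdfeh


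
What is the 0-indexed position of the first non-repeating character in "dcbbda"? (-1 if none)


Input: dcbbda
Character frequencies:
  'a': 1
  'b': 2
  'c': 1
  'd': 2
Scanning left to right for freq == 1:
  Position 0 ('d'): freq=2, skip
  Position 1 ('c'): unique! => answer = 1

1


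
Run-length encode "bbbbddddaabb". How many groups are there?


Input: bbbbddddaabb
Scanning for consecutive runs:
  Group 1: 'b' x 4 (positions 0-3)
  Group 2: 'd' x 4 (positions 4-7)
  Group 3: 'a' x 2 (positions 8-9)
  Group 4: 'b' x 2 (positions 10-11)
Total groups: 4

4


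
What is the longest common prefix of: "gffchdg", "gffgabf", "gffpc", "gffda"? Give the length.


Words: gffchdg, gffgabf, gffpc, gffda
  Position 0: all 'g' => match
  Position 1: all 'f' => match
  Position 2: all 'f' => match
  Position 3: ('c', 'g', 'p', 'd') => mismatch, stop
LCP = "gff" (length 3)

3


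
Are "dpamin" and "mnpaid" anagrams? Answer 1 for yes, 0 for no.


Strings: "dpamin", "mnpaid"
Sorted first:  adimnp
Sorted second: adimnp
Sorted forms match => anagrams

1


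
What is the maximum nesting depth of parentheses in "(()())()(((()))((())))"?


Input: "(()())()(((()))((())))"
Tracking depth:
  Position 0 '(': depth becomes 1
  Position 1 '(': depth becomes 2
  Position 2 ')': depth becomes 1
  Position 3 '(': depth becomes 2
  Position 4 ')': depth becomes 1
  Position 5 ')': depth becomes 0
  Position 6 '(': depth becomes 1
  Position 7 ')': depth becomes 0
  Position 8 '(': depth becomes 1
  Position 9 '(': depth becomes 2
  Position 10 '(': depth becomes 3
  Position 11 '(': depth becomes 4
  Position 12 ')': depth becomes 3
  Position 13 ')': depth becomes 2
  Position 14 ')': depth becomes 1
  Position 15 '(': depth becomes 2
  Position 16 '(': depth becomes 3
  Position 17 '(': depth becomes 4
  Position 18 ')': depth becomes 3
  Position 19 ')': depth becomes 2
  Position 20 ')': depth becomes 1
  Position 21 ')': depth becomes 0
Maximum depth reached: 4

4


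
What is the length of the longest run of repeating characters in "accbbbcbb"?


Input: "accbbbcbb"
Scanning for longest run:
  Position 1 ('c'): new char, reset run to 1
  Position 2 ('c'): continues run of 'c', length=2
  Position 3 ('b'): new char, reset run to 1
  Position 4 ('b'): continues run of 'b', length=2
  Position 5 ('b'): continues run of 'b', length=3
  Position 6 ('c'): new char, reset run to 1
  Position 7 ('b'): new char, reset run to 1
  Position 8 ('b'): continues run of 'b', length=2
Longest run: 'b' with length 3

3


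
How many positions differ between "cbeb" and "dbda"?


Comparing "cbeb" and "dbda" position by position:
  Position 0: 'c' vs 'd' => DIFFER
  Position 1: 'b' vs 'b' => same
  Position 2: 'e' vs 'd' => DIFFER
  Position 3: 'b' vs 'a' => DIFFER
Positions that differ: 3

3


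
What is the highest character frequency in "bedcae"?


Input: bedcae
Character counts:
  'a': 1
  'b': 1
  'c': 1
  'd': 1
  'e': 2
Maximum frequency: 2

2


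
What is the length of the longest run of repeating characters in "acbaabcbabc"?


Input: "acbaabcbabc"
Scanning for longest run:
  Position 1 ('c'): new char, reset run to 1
  Position 2 ('b'): new char, reset run to 1
  Position 3 ('a'): new char, reset run to 1
  Position 4 ('a'): continues run of 'a', length=2
  Position 5 ('b'): new char, reset run to 1
  Position 6 ('c'): new char, reset run to 1
  Position 7 ('b'): new char, reset run to 1
  Position 8 ('a'): new char, reset run to 1
  Position 9 ('b'): new char, reset run to 1
  Position 10 ('c'): new char, reset run to 1
Longest run: 'a' with length 2

2


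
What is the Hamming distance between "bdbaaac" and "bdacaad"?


Comparing "bdbaaac" and "bdacaad" position by position:
  Position 0: 'b' vs 'b' => same
  Position 1: 'd' vs 'd' => same
  Position 2: 'b' vs 'a' => differ
  Position 3: 'a' vs 'c' => differ
  Position 4: 'a' vs 'a' => same
  Position 5: 'a' vs 'a' => same
  Position 6: 'c' vs 'd' => differ
Total differences (Hamming distance): 3

3


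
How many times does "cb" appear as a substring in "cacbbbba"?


Searching for "cb" in "cacbbbba"
Scanning each position:
  Position 0: "ca" => no
  Position 1: "ac" => no
  Position 2: "cb" => MATCH
  Position 3: "bb" => no
  Position 4: "bb" => no
  Position 5: "bb" => no
  Position 6: "ba" => no
Total occurrences: 1

1


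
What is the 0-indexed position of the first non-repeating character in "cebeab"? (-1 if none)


Input: cebeab
Character frequencies:
  'a': 1
  'b': 2
  'c': 1
  'e': 2
Scanning left to right for freq == 1:
  Position 0 ('c'): unique! => answer = 0

0


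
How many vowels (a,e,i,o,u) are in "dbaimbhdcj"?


Input: dbaimbhdcj
Checking each character:
  'd' at position 0: consonant
  'b' at position 1: consonant
  'a' at position 2: vowel (running total: 1)
  'i' at position 3: vowel (running total: 2)
  'm' at position 4: consonant
  'b' at position 5: consonant
  'h' at position 6: consonant
  'd' at position 7: consonant
  'c' at position 8: consonant
  'j' at position 9: consonant
Total vowels: 2

2


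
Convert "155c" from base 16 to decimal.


Input: "155c" in base 16
Positional expansion:
  Digit '1' (value 1) x 16^3 = 4096
  Digit '5' (value 5) x 16^2 = 1280
  Digit '5' (value 5) x 16^1 = 80
  Digit 'c' (value 12) x 16^0 = 12
Sum = 5468

5468


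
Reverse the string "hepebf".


Input: hepebf
Reading characters right to left:
  Position 5: 'f'
  Position 4: 'b'
  Position 3: 'e'
  Position 2: 'p'
  Position 1: 'e'
  Position 0: 'h'
Reversed: fbepeh

fbepeh


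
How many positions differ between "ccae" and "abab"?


Comparing "ccae" and "abab" position by position:
  Position 0: 'c' vs 'a' => DIFFER
  Position 1: 'c' vs 'b' => DIFFER
  Position 2: 'a' vs 'a' => same
  Position 3: 'e' vs 'b' => DIFFER
Positions that differ: 3

3
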